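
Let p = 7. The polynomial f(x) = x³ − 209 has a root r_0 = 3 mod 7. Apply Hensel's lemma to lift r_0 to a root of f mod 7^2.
r_1 = 17 (mod 49)

Hensel: r_{i+1} = r_i − f(r_i)/f′(r_i) mod 7^{i+2}, where f′(x) = 3x². Iterate:
  r_0 = 3 (mod 7)
  r_1 = 17 (mod 49)
Final: r = 17 with f(r) ≡ 0 mod 7^2.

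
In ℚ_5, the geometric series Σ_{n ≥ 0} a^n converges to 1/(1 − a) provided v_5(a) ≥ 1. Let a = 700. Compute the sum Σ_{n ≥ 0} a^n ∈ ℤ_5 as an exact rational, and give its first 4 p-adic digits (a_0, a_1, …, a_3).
Σ a^n = 1/(1 − a) = -1/699;  first 4 digits = (1, 0, 3, 0)

v_5(a) = 2 ≥ 1, so the series converges in ℤ_5 to 1/(1 − a) = 1/(1 − 700) = -1/699. Expand this rational in ℤ_5: compute digits iteratively via d_i = x_i mod 5, x_{i+1} = (x_i − d_i)/5. The first 4 digits are (1, 0, 3, 0).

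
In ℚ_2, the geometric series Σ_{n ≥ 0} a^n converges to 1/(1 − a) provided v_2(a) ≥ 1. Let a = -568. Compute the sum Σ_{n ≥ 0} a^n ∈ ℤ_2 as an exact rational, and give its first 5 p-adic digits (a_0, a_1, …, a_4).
Σ a^n = 1/(1 − a) = 1/569;  first 5 digits = (1, 0, 0, 1, 0)

v_2(a) = 3 ≥ 1, so the series converges in ℤ_2 to 1/(1 − a) = 1/(1 − (-568)) = 1/569. Expand this rational in ℤ_2: compute digits iteratively via d_i = x_i mod 2, x_{i+1} = (x_i − d_i)/2. The first 5 digits are (1, 0, 0, 1, 0).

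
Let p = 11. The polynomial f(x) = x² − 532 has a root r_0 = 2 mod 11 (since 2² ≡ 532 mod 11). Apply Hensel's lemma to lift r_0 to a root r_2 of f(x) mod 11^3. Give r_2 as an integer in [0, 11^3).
r_2 = 1102 (mod 1331)

Hensel's recurrence: r_{i+1} = r_i − f(r_i)·(f′(r_i))^{-1} mod 11^{i+2}, with f′(x) = 2x. Iterate:
  r_0 = 2 (mod 11)
  r_1 = 13 (mod 121)
  r_2 = 1102 (mod 1331)
Final: r_2 = 1102, and one checks f(r_2) ≡ 0 mod 11^3.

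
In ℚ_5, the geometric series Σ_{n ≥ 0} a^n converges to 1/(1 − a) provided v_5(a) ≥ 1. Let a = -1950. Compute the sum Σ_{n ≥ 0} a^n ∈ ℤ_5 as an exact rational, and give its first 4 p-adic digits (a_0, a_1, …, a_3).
Σ a^n = 1/(1 − a) = 1/1951;  first 4 digits = (1, 0, 2, 4)

v_5(a) = 2 ≥ 1, so the series converges in ℤ_5 to 1/(1 − a) = 1/(1 − (-1950)) = 1/1951. Expand this rational in ℤ_5: compute digits iteratively via d_i = x_i mod 5, x_{i+1} = (x_i − d_i)/5. The first 4 digits are (1, 0, 2, 4).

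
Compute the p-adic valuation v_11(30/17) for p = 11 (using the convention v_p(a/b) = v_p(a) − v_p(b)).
v_11(30/17) = 0

Factor powers of 11 from the numerator and denominator of the reduced fraction: 30 = 11^0 · 30 and 17 = 11^0 · 17. Apply v_p(a/b) = v_p(a) − v_p(b): v_11(30/17) = 0 − 0 = 0.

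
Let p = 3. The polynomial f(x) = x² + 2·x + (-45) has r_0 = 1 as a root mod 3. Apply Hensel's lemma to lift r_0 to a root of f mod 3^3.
r_2 = 16 (mod 27)

Hensel: r_{i+1} = r_i − f(r_i)·(f′(r_i))^{-1} mod 3^{i+2}, f′(x) = 2x + 2. Iterate:
  r_0 = 1 (mod 3)
  r_1 = 7 (mod 9)
  r_2 = 16 (mod 27)
Final: r = 16 satisfies f(r) ≡ 0 mod 3^3.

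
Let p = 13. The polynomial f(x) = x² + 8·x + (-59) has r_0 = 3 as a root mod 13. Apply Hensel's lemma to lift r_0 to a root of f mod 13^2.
r_1 = 29 (mod 169)

Hensel: r_{i+1} = r_i − f(r_i)·(f′(r_i))^{-1} mod 13^{i+2}, f′(x) = 2x + 8. Iterate:
  r_0 = 3 (mod 13)
  r_1 = 29 (mod 169)
Final: r = 29 satisfies f(r) ≡ 0 mod 13^2.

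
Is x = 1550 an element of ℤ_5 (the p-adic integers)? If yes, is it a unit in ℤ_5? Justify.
x ∈ ℤ_5 but not a unit; v_5(x) = 2 > 0

ℤ_5 = {x ∈ ℚ_5 : v_5(x) ≥ 0} and ℤ_5^× = {x ∈ ℤ_5 : v_5(x) = 0}. Here v_5(1550) = v_5(num) − v_5(den) = 2; compare against these criteria.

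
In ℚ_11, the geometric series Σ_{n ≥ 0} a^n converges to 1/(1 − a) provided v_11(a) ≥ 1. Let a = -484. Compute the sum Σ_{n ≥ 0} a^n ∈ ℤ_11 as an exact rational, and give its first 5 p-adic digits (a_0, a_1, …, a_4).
Σ a^n = 1/(1 − a) = 1/485;  first 5 digits = (1, 0, 7, 10, 4)

v_11(a) = 2 ≥ 1, so the series converges in ℤ_11 to 1/(1 − a) = 1/(1 − (-484)) = 1/485. Expand this rational in ℤ_11: compute digits iteratively via d_i = x_i mod 11, x_{i+1} = (x_i − d_i)/11. The first 5 digits are (1, 0, 7, 10, 4).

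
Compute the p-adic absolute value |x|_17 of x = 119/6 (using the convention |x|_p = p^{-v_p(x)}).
|119/6|_17 = 1/17

Step 1 — compute v_17(x) by factoring powers of 17 out of the numerator and denominator: v_17(119/6) = 1. Step 2 — apply |x|_p = p^{-v_p(x)} = 17^{-1} = 1/17.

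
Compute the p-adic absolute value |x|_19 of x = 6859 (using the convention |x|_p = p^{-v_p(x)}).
|6859|_19 = 1/6859

Step 1 — compute v_19(x) by factoring powers of 19 out of the numerator and denominator: v_19(6859) = 3. Step 2 — apply |x|_p = p^{-v_p(x)} = 19^{-3} = 1/6859.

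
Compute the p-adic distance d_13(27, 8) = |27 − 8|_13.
d_13(27, 8) = 1

Step 1 — x − y = 27 − 8 = 19. Step 2 — v_13(19) = 0 (factor: 19 = (13^0 · 19); the sign does not affect v_p). Step 3 — |x − y|_13 = 13^{0} = 1.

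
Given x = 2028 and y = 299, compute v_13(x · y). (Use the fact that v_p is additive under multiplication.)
v_13(606372) = 3

v_p(x) = 2 (factor: 2028 = 13^2 · 12); v_p(y) = 1 (factor: 299 = 13^1 · 23). Additivity: v_p(xy) = v_p(x) + v_p(y) = 2 + 1 = 3. (Direct check: xy = 606372 = 13^3 · (276).)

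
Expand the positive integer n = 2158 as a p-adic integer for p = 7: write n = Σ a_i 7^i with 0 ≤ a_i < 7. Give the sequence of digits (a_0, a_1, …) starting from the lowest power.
(a_0, a_1, …) = (2, 0, 2, 6)

Repeated division by 7 gives the digits low-to-high: 2158 = 2 + 2·7^2 + 6·7^3. Digit sequence: (2, 0, 2, 6).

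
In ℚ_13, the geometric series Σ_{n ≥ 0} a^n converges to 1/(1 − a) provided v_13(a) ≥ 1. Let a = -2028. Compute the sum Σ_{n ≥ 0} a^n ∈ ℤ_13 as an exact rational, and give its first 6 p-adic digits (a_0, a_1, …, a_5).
Σ a^n = 1/(1 − a) = 1/2029;  first 6 digits = (1, 0, 1, 12, 0, 11)

v_13(a) = 2 ≥ 1, so the series converges in ℤ_13 to 1/(1 − a) = 1/(1 − (-2028)) = 1/2029. Expand this rational in ℤ_13: compute digits iteratively via d_i = x_i mod 13, x_{i+1} = (x_i − d_i)/13. The first 6 digits are (1, 0, 1, 12, 0, 11).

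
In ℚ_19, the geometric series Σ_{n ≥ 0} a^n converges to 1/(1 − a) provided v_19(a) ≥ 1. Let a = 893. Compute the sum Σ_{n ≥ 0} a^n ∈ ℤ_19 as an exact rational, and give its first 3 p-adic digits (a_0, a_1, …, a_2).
Σ a^n = 1/(1 − a) = -1/892;  first 3 digits = (1, 9, 7)

v_19(a) = 1 ≥ 1, so the series converges in ℤ_19 to 1/(1 − a) = 1/(1 − 893) = -1/892. Expand this rational in ℤ_19: compute digits iteratively via d_i = x_i mod 19, x_{i+1} = (x_i − d_i)/19. The first 3 digits are (1, 9, 7).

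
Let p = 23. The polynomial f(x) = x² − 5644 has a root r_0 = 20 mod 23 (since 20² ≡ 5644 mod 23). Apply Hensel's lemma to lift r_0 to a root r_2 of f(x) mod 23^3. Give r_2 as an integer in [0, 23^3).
r_2 = 10255 (mod 12167)

Hensel's recurrence: r_{i+1} = r_i − f(r_i)·(f′(r_i))^{-1} mod 23^{i+2}, with f′(x) = 2x. Iterate:
  r_0 = 20 (mod 23)
  r_1 = 204 (mod 529)
  r_2 = 10255 (mod 12167)
Final: r_2 = 10255, and one checks f(r_2) ≡ 0 mod 23^3.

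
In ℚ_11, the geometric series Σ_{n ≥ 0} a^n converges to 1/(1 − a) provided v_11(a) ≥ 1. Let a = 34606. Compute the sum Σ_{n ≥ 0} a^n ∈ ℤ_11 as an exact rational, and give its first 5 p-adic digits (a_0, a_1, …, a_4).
Σ a^n = 1/(1 − a) = -1/34605;  first 5 digits = (1, 0, 0, 4, 2)

v_11(a) = 3 ≥ 1, so the series converges in ℤ_11 to 1/(1 − a) = 1/(1 − 34606) = -1/34605. Expand this rational in ℤ_11: compute digits iteratively via d_i = x_i mod 11, x_{i+1} = (x_i − d_i)/11. The first 5 digits are (1, 0, 0, 4, 2).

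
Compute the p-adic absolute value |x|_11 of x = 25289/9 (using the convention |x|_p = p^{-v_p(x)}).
|25289/9|_11 = 1/1331

Step 1 — compute v_11(x) by factoring powers of 11 out of the numerator and denominator: v_11(25289/9) = 3. Step 2 — apply |x|_p = p^{-v_p(x)} = 11^{-3} = 1/1331.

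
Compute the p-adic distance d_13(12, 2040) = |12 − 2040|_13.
d_13(12, 2040) = 1/169

Step 1 — x − y = 12 − 2040 = -2028. Step 2 — v_13(-2028) = 2 (factor: -2028 = −(13^2 · 12); the sign does not affect v_p). Step 3 — |x − y|_13 = 13^{-2} = 1/169.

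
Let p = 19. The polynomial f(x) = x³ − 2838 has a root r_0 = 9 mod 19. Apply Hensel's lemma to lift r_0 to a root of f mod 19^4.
r_3 = 25203 (mod 130321)

Hensel: r_{i+1} = r_i − f(r_i)/f′(r_i) mod 19^{i+2}, where f′(x) = 3x². Iterate:
  r_0 = 9 (mod 19)
  r_1 = 294 (mod 361)
  r_2 = 4626 (mod 6859)
  r_3 = 25203 (mod 130321)
Final: r = 25203 with f(r) ≡ 0 mod 19^4.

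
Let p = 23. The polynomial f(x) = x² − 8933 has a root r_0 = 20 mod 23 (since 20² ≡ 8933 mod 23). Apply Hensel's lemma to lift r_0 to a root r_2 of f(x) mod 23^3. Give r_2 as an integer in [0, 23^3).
r_2 = 7150 (mod 12167)

Hensel's recurrence: r_{i+1} = r_i − f(r_i)·(f′(r_i))^{-1} mod 23^{i+2}, with f′(x) = 2x. Iterate:
  r_0 = 20 (mod 23)
  r_1 = 273 (mod 529)
  r_2 = 7150 (mod 12167)
Final: r_2 = 7150, and one checks f(r_2) ≡ 0 mod 23^3.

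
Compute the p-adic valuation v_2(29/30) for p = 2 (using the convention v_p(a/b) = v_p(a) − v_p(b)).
v_2(29/30) = -1

Factor powers of 2 from the numerator and denominator of the reduced fraction: 29 = 2^0 · 29 and 30 = 2^1 · 15. Apply v_p(a/b) = v_p(a) − v_p(b): v_2(29/30) = 0 − 1 = -1.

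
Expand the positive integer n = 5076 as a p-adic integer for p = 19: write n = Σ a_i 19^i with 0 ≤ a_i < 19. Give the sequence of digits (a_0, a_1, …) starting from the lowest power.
(a_0, a_1, …) = (3, 1, 14)

Repeated division by 19 gives the digits low-to-high: 5076 = 3 + 1·19^1 + 14·19^2. Digit sequence: (3, 1, 14).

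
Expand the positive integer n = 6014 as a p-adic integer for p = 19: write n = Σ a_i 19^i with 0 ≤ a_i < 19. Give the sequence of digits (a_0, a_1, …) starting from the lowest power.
(a_0, a_1, …) = (10, 12, 16)

Repeated division by 19 gives the digits low-to-high: 6014 = 10 + 12·19^1 + 16·19^2. Digit sequence: (10, 12, 16).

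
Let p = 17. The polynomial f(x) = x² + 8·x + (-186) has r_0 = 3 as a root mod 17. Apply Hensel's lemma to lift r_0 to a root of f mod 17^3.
r_2 = 530 (mod 4913)

Hensel: r_{i+1} = r_i − f(r_i)·(f′(r_i))^{-1} mod 17^{i+2}, f′(x) = 2x + 8. Iterate:
  r_0 = 3 (mod 17)
  r_1 = 241 (mod 289)
  r_2 = 530 (mod 4913)
Final: r = 530 satisfies f(r) ≡ 0 mod 17^3.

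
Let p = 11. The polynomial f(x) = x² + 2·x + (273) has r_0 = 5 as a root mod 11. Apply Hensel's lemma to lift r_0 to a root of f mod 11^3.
r_2 = 60 (mod 1331)

Hensel: r_{i+1} = r_i − f(r_i)·(f′(r_i))^{-1} mod 11^{i+2}, f′(x) = 2x + 2. Iterate:
  r_0 = 5 (mod 11)
  r_1 = 60 (mod 121)
  r_2 = 60 (mod 1331)
Final: r = 60 satisfies f(r) ≡ 0 mod 11^3.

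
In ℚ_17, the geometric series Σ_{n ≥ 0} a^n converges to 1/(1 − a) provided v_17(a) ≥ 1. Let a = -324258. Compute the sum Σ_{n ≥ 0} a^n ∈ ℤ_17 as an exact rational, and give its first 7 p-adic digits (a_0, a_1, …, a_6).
Σ a^n = 1/(1 − a) = 1/324259;  first 7 digits = (1, 0, 0, 2, 13, 16, 3)

v_17(a) = 3 ≥ 1, so the series converges in ℤ_17 to 1/(1 − a) = 1/(1 − (-324258)) = 1/324259. Expand this rational in ℤ_17: compute digits iteratively via d_i = x_i mod 17, x_{i+1} = (x_i − d_i)/17. The first 7 digits are (1, 0, 0, 2, 13, 16, 3).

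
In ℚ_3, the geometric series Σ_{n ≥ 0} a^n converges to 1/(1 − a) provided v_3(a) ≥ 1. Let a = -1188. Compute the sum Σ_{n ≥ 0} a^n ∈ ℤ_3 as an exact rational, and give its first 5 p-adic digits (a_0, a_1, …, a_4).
Σ a^n = 1/(1 − a) = 1/1189;  first 5 digits = (1, 0, 0, 1, 0)

v_3(a) = 3 ≥ 1, so the series converges in ℤ_3 to 1/(1 − a) = 1/(1 − (-1188)) = 1/1189. Expand this rational in ℤ_3: compute digits iteratively via d_i = x_i mod 3, x_{i+1} = (x_i − d_i)/3. The first 5 digits are (1, 0, 0, 1, 0).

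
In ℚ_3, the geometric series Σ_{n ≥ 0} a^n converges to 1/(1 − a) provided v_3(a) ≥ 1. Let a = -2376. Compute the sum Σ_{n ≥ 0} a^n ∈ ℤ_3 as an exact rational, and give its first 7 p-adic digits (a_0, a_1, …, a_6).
Σ a^n = 1/(1 − a) = 1/2377;  first 7 digits = (1, 0, 0, 2, 0, 2, 0)

v_3(a) = 3 ≥ 1, so the series converges in ℤ_3 to 1/(1 − a) = 1/(1 − (-2376)) = 1/2377. Expand this rational in ℤ_3: compute digits iteratively via d_i = x_i mod 3, x_{i+1} = (x_i − d_i)/3. The first 7 digits are (1, 0, 0, 2, 0, 2, 0).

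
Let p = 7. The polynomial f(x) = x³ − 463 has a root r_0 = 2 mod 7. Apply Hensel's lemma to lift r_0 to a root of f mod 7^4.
r_3 = 387 (mod 2401)

Hensel: r_{i+1} = r_i − f(r_i)/f′(r_i) mod 7^{i+2}, where f′(x) = 3x². Iterate:
  r_0 = 2 (mod 7)
  r_1 = 44 (mod 49)
  r_2 = 44 (mod 343)
  r_3 = 387 (mod 2401)
Final: r = 387 with f(r) ≡ 0 mod 7^4.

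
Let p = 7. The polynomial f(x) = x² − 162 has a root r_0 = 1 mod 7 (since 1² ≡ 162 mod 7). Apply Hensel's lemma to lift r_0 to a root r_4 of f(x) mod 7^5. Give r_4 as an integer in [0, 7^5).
r_4 = 9318 (mod 16807)

Hensel's recurrence: r_{i+1} = r_i − f(r_i)·(f′(r_i))^{-1} mod 7^{i+2}, with f′(x) = 2x. Iterate:
  r_0 = 1 (mod 7)
  r_1 = 8 (mod 49)
  r_2 = 57 (mod 343)
  r_3 = 2115 (mod 2401)
  r_4 = 9318 (mod 16807)
Final: r_4 = 9318, and one checks f(r_4) ≡ 0 mod 7^5.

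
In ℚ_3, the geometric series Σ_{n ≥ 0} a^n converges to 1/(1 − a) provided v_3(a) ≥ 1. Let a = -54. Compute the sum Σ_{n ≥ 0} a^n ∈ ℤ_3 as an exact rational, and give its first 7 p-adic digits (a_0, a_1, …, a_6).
Σ a^n = 1/(1 − a) = 1/55;  first 7 digits = (1, 0, 0, 1, 2, 2, 0)

v_3(a) = 3 ≥ 1, so the series converges in ℤ_3 to 1/(1 − a) = 1/(1 − (-54)) = 1/55. Expand this rational in ℤ_3: compute digits iteratively via d_i = x_i mod 3, x_{i+1} = (x_i − d_i)/3. The first 7 digits are (1, 0, 0, 1, 2, 2, 0).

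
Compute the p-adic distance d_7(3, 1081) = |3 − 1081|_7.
d_7(3, 1081) = 1/49

Step 1 — x − y = 3 − 1081 = -1078. Step 2 — v_7(-1078) = 2 (factor: -1078 = −(7^2 · 22); the sign does not affect v_p). Step 3 — |x − y|_7 = 7^{-2} = 1/49.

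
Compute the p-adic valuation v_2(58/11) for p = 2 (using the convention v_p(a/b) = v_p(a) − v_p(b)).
v_2(58/11) = 1

Factor powers of 2 from the numerator and denominator of the reduced fraction: 58 = 2^1 · 29 and 11 = 2^0 · 11. Apply v_p(a/b) = v_p(a) − v_p(b): v_2(58/11) = 1 − 0 = 1.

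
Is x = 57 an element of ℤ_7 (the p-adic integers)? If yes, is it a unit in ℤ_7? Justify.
x ∈ ℤ_7^× (unit); v_7(x) = 0

ℤ_7 = {x ∈ ℚ_7 : v_7(x) ≥ 0} and ℤ_7^× = {x ∈ ℤ_7 : v_7(x) = 0}. Here v_7(57) = v_7(num) − v_7(den) = 0; compare against these criteria.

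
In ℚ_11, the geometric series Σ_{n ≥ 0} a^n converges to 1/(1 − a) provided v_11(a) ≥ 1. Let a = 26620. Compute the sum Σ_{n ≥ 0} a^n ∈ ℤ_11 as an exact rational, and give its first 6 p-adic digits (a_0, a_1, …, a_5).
Σ a^n = 1/(1 − a) = -1/26619;  first 6 digits = (1, 0, 0, 9, 1, 0)

v_11(a) = 3 ≥ 1, so the series converges in ℤ_11 to 1/(1 − a) = 1/(1 − 26620) = -1/26619. Expand this rational in ℤ_11: compute digits iteratively via d_i = x_i mod 11, x_{i+1} = (x_i − d_i)/11. The first 6 digits are (1, 0, 0, 9, 1, 0).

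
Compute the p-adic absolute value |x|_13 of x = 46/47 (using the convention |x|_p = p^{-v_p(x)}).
|46/47|_13 = 1

Step 1 — compute v_13(x) by factoring powers of 13 out of the numerator and denominator: v_13(46/47) = 0. Step 2 — apply |x|_p = p^{-v_p(x)} = 13^{0} = 1.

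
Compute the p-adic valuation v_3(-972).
v_3(-972) = 5

v_3(n) is the largest exponent k such that 3^k divides n. Factor out: -972 = -3^5 · 4. (Sign doesn't affect v_p.) So v_3(-972) = 5.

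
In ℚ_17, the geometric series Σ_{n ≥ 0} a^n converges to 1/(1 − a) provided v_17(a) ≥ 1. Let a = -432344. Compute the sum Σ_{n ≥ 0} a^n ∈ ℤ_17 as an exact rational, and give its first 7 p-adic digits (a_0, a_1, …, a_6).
Σ a^n = 1/(1 − a) = 1/432345;  first 7 digits = (1, 0, 0, 14, 11, 16, 8)

v_17(a) = 3 ≥ 1, so the series converges in ℤ_17 to 1/(1 − a) = 1/(1 − (-432344)) = 1/432345. Expand this rational in ℤ_17: compute digits iteratively via d_i = x_i mod 17, x_{i+1} = (x_i − d_i)/17. The first 7 digits are (1, 0, 0, 14, 11, 16, 8).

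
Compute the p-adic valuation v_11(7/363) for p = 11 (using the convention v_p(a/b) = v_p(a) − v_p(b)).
v_11(7/363) = -2

Factor powers of 11 from the numerator and denominator of the reduced fraction: 7 = 11^0 · 7 and 363 = 11^2 · 3. Apply v_p(a/b) = v_p(a) − v_p(b): v_11(7/363) = 0 − 2 = -2.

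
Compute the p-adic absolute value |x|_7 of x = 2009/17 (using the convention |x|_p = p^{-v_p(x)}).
|2009/17|_7 = 1/49

Step 1 — compute v_7(x) by factoring powers of 7 out of the numerator and denominator: v_7(2009/17) = 2. Step 2 — apply |x|_p = p^{-v_p(x)} = 7^{-2} = 1/49.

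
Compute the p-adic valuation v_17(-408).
v_17(-408) = 1

v_17(n) is the largest exponent k such that 17^k divides n. Factor out: -408 = -17^1 · 24. (Sign doesn't affect v_p.) So v_17(-408) = 1.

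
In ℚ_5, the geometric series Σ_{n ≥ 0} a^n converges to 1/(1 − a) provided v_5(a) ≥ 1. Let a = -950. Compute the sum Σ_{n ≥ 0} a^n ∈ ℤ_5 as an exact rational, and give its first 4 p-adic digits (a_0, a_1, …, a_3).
Σ a^n = 1/(1 − a) = 1/951;  first 4 digits = (1, 0, 2, 2)

v_5(a) = 2 ≥ 1, so the series converges in ℤ_5 to 1/(1 − a) = 1/(1 − (-950)) = 1/951. Expand this rational in ℤ_5: compute digits iteratively via d_i = x_i mod 5, x_{i+1} = (x_i − d_i)/5. The first 4 digits are (1, 0, 2, 2).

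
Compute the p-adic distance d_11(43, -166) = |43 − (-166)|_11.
d_11(43, -166) = 1/11

Step 1 — x − y = 43 − (-166) = 209. Step 2 — v_11(209) = 1 (factor: 209 = (11^1 · 19); the sign does not affect v_p). Step 3 — |x − y|_11 = 11^{-1} = 1/11.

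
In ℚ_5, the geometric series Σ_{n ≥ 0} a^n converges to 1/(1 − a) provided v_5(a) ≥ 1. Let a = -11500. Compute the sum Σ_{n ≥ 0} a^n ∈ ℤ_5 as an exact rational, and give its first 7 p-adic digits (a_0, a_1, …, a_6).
Σ a^n = 1/(1 − a) = 1/11501;  first 7 digits = (1, 0, 0, 3, 1, 1, 3)

v_5(a) = 3 ≥ 1, so the series converges in ℤ_5 to 1/(1 − a) = 1/(1 − (-11500)) = 1/11501. Expand this rational in ℤ_5: compute digits iteratively via d_i = x_i mod 5, x_{i+1} = (x_i − d_i)/5. The first 7 digits are (1, 0, 0, 3, 1, 1, 3).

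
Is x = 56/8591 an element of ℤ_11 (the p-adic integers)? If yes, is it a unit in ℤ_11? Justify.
x ∉ ℤ_11 (v_11(x) = -2 < 0)

ℤ_11 = {x ∈ ℚ_11 : v_11(x) ≥ 0} and ℤ_11^× = {x ∈ ℤ_11 : v_11(x) = 0}. Here v_11(56/8591) = v_11(num) − v_11(den) = -2; compare against these criteria.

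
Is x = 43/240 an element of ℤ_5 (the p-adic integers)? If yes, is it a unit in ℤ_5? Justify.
x ∉ ℤ_5 (v_5(x) = -1 < 0)

ℤ_5 = {x ∈ ℚ_5 : v_5(x) ≥ 0} and ℤ_5^× = {x ∈ ℤ_5 : v_5(x) = 0}. Here v_5(43/240) = v_5(num) − v_5(den) = -1; compare against these criteria.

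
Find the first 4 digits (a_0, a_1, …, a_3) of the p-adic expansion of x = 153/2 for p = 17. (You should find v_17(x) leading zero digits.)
(a_0, …, a_3) = (0, 13, 8, 8)

v_17(153/2) = 1, so a_0 = ... = a_0 = 0. Factor out: x = 17^1 · u with u = 9/2 a unit in ℤ_17. Expand u iteratively via a_{v+i} = u_i mod 17, u_{i+1} = (u_i − a_{v+i})/17:
  u_0 = 9/2;  a_1 = 13;  u_1 = (u_0 − 13)/17 = -1/2
  u_1 = -1/2;  a_2 = 8;  u_2 = (u_1 − 8)/17 = -1/2
  u_2 = -1/2;  a_3 = 8;  u_3 = (u_2 − 8)/17 = -1/2
Digits: (0, 13, 8, 8).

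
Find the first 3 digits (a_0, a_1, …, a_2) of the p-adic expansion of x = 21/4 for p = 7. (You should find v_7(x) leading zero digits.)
(a_0, …, a_2) = (0, 6, 1)

v_7(21/4) = 1, so a_0 = ... = a_0 = 0. Factor out: x = 7^1 · u with u = 3/4 a unit in ℤ_7. Expand u iteratively via a_{v+i} = u_i mod 7, u_{i+1} = (u_i − a_{v+i})/7:
  u_0 = 3/4;  a_1 = 6;  u_1 = (u_0 − 6)/7 = -3/4
  u_1 = -3/4;  a_2 = 1;  u_2 = (u_1 − 1)/7 = -1/4
Digits: (0, 6, 1).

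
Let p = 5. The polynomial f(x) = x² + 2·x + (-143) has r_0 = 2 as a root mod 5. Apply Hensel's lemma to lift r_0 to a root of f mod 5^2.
r_1 = 12 (mod 25)

Hensel: r_{i+1} = r_i − f(r_i)·(f′(r_i))^{-1} mod 5^{i+2}, f′(x) = 2x + 2. Iterate:
  r_0 = 2 (mod 5)
  r_1 = 12 (mod 25)
Final: r = 12 satisfies f(r) ≡ 0 mod 5^2.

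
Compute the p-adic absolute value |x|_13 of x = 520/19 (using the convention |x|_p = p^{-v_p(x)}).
|520/19|_13 = 1/13

Step 1 — compute v_13(x) by factoring powers of 13 out of the numerator and denominator: v_13(520/19) = 1. Step 2 — apply |x|_p = p^{-v_p(x)} = 13^{-1} = 1/13.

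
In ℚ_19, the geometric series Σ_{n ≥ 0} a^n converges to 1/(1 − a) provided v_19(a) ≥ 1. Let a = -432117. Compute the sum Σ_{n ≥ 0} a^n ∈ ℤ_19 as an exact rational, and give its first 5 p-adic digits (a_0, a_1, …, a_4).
Σ a^n = 1/(1 − a) = 1/432118;  first 5 digits = (1, 0, 0, 13, 15)

v_19(a) = 3 ≥ 1, so the series converges in ℤ_19 to 1/(1 − a) = 1/(1 − (-432117)) = 1/432118. Expand this rational in ℤ_19: compute digits iteratively via d_i = x_i mod 19, x_{i+1} = (x_i − d_i)/19. The first 5 digits are (1, 0, 0, 13, 15).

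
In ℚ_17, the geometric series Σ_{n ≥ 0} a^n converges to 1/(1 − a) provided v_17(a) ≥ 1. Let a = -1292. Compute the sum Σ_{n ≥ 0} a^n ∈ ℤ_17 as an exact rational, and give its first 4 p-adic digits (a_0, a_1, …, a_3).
Σ a^n = 1/(1 − a) = 1/1293;  first 4 digits = (1, 9, 8, 14)

v_17(a) = 1 ≥ 1, so the series converges in ℤ_17 to 1/(1 − a) = 1/(1 − (-1292)) = 1/1293. Expand this rational in ℤ_17: compute digits iteratively via d_i = x_i mod 17, x_{i+1} = (x_i − d_i)/17. The first 4 digits are (1, 9, 8, 14).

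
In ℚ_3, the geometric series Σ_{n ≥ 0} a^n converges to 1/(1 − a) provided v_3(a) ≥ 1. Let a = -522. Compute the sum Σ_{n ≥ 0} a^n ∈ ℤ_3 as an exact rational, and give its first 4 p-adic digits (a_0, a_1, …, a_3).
Σ a^n = 1/(1 − a) = 1/523;  first 4 digits = (1, 0, 2, 1)

v_3(a) = 2 ≥ 1, so the series converges in ℤ_3 to 1/(1 − a) = 1/(1 − (-522)) = 1/523. Expand this rational in ℤ_3: compute digits iteratively via d_i = x_i mod 3, x_{i+1} = (x_i − d_i)/3. The first 4 digits are (1, 0, 2, 1).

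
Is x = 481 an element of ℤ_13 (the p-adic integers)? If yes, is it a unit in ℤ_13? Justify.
x ∈ ℤ_13 but not a unit; v_13(x) = 1 > 0

ℤ_13 = {x ∈ ℚ_13 : v_13(x) ≥ 0} and ℤ_13^× = {x ∈ ℤ_13 : v_13(x) = 0}. Here v_13(481) = v_13(num) − v_13(den) = 1; compare against these criteria.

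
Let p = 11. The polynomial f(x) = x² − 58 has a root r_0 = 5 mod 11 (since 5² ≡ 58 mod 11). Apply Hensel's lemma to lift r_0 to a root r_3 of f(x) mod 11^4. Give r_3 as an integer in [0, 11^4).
r_3 = 4691 (mod 14641)

Hensel's recurrence: r_{i+1} = r_i − f(r_i)·(f′(r_i))^{-1} mod 11^{i+2}, with f′(x) = 2x. Iterate:
  r_0 = 5 (mod 11)
  r_1 = 93 (mod 121)
  r_2 = 698 (mod 1331)
  r_3 = 4691 (mod 14641)
Final: r_3 = 4691, and one checks f(r_3) ≡ 0 mod 11^4.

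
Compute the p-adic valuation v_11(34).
v_11(34) = 0

v_11(n) is the largest exponent k such that 11^k divides n. Factor out: 34 = 11^0 · 34. (Sign doesn't affect v_p.) So v_11(34) = 0.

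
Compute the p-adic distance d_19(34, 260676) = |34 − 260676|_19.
d_19(34, 260676) = 1/130321

Step 1 — x − y = 34 − 260676 = -260642. Step 2 — v_19(-260642) = 4 (factor: -260642 = −(19^4 · 2); the sign does not affect v_p). Step 3 — |x − y|_19 = 19^{-4} = 1/130321.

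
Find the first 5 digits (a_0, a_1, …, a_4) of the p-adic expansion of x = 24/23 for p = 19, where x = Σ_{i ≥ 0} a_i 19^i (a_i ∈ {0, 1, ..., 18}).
(a_0, …, a_4) = (6, 8, 7, 12, 1)

v_19(24/23) = 0 (numerator and denominator both coprime to 19), so x ∈ ℤ_19^×. Compute digits iteratively via a_i = x_i mod 19, x_{i+1} = (x_i − a_i)/19, with x_0 = x:
  x_0 = 24/23;  a_0 = 6;  x_1 = (x_0 − 6)/19 = -6/23
  x_1 = -6/23;  a_1 = 8;  x_2 = (x_1 − 8)/19 = -10/23
  x_2 = -10/23;  a_2 = 7;  x_3 = (x_2 − 7)/19 = -9/23
  x_3 = -9/23;  a_3 = 12;  x_4 = (x_3 − 12)/19 = -15/23
  x_4 = -15/23;  a_4 = 1;  x_5 = (x_4 − 1)/19 = -2/23
Digits: (6, 8, 7, 12, 1).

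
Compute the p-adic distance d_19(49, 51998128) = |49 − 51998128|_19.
d_19(49, 51998128) = 1/2476099

Step 1 — x − y = 49 − 51998128 = -51998079. Step 2 — v_19(-51998079) = 5 (factor: -51998079 = −(19^5 · 21); the sign does not affect v_p). Step 3 — |x − y|_19 = 19^{-5} = 1/2476099.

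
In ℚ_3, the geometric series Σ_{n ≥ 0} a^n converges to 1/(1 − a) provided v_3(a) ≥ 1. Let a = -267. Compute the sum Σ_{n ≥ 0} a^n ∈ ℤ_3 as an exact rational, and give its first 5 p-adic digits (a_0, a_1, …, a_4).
Σ a^n = 1/(1 − a) = 1/268;  first 5 digits = (1, 1, 1, 0, 2)

v_3(a) = 1 ≥ 1, so the series converges in ℤ_3 to 1/(1 − a) = 1/(1 − (-267)) = 1/268. Expand this rational in ℤ_3: compute digits iteratively via d_i = x_i mod 3, x_{i+1} = (x_i − d_i)/3. The first 5 digits are (1, 1, 1, 0, 2).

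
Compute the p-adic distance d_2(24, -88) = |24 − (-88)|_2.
d_2(24, -88) = 1/16

Step 1 — x − y = 24 − (-88) = 112. Step 2 — v_2(112) = 4 (factor: 112 = (2^4 · 7); the sign does not affect v_p). Step 3 — |x − y|_2 = 2^{-4} = 1/16.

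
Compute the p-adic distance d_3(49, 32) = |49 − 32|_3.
d_3(49, 32) = 1

Step 1 — x − y = 49 − 32 = 17. Step 2 — v_3(17) = 0 (factor: 17 = (3^0 · 17); the sign does not affect v_p). Step 3 — |x − y|_3 = 3^{0} = 1.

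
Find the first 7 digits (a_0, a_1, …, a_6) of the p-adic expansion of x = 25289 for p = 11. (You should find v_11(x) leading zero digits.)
(a_0, …, a_6) = (0, 0, 0, 8, 1, 0, 0)

v_11(25289) = 3, so a_0 = ... = a_2 = 0. Factor out: x = 11^3 · u with u = 19 a unit in ℤ_11. Expand u iteratively via a_{v+i} = u_i mod 11, u_{i+1} = (u_i − a_{v+i})/11:
  u_0 = 19;  a_3 = 8;  u_1 = (u_0 − 8)/11 = 1
  u_1 = 1;  a_4 = 1;  u_2 = (u_1 − 1)/11 = 0
  u_2 = 0;  a_5 = 0;  u_3 = (u_2 − 0)/11 = 0
  u_3 = 0;  a_6 = 0;  u_4 = (u_3 − 0)/11 = 0
Digits: (0, 0, 0, 8, 1, 0, 0).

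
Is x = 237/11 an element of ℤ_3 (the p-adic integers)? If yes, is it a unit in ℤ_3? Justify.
x ∈ ℤ_3 but not a unit; v_3(x) = 1 > 0

ℤ_3 = {x ∈ ℚ_3 : v_3(x) ≥ 0} and ℤ_3^× = {x ∈ ℤ_3 : v_3(x) = 0}. Here v_3(237/11) = v_3(num) − v_3(den) = 1; compare against these criteria.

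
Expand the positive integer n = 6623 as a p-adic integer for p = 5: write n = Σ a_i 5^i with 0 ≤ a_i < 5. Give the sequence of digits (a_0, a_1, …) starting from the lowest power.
(a_0, a_1, …) = (3, 4, 4, 2, 0, 2)

Repeated division by 5 gives the digits low-to-high: 6623 = 3 + 4·5^1 + 4·5^2 + 2·5^3 + 2·5^5. Digit sequence: (3, 4, 4, 2, 0, 2).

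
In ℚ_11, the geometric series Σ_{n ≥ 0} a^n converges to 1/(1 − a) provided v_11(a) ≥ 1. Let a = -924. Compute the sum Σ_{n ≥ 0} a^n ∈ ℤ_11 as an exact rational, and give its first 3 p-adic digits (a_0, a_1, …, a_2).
Σ a^n = 1/(1 − a) = 1/925;  first 3 digits = (1, 4, 8)

v_11(a) = 1 ≥ 1, so the series converges in ℤ_11 to 1/(1 − a) = 1/(1 − (-924)) = 1/925. Expand this rational in ℤ_11: compute digits iteratively via d_i = x_i mod 11, x_{i+1} = (x_i − d_i)/11. The first 3 digits are (1, 4, 8).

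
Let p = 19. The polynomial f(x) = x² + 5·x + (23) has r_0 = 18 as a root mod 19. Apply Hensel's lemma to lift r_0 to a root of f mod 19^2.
r_1 = 113 (mod 361)

Hensel: r_{i+1} = r_i − f(r_i)·(f′(r_i))^{-1} mod 19^{i+2}, f′(x) = 2x + 5. Iterate:
  r_0 = 18 (mod 19)
  r_1 = 113 (mod 361)
Final: r = 113 satisfies f(r) ≡ 0 mod 19^2.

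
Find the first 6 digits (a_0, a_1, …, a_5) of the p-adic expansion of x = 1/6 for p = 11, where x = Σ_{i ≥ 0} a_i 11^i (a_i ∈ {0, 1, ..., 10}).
(a_0, …, a_5) = (2, 9, 1, 9, 1, 9)

v_11(1/6) = 0 (numerator and denominator both coprime to 11), so x ∈ ℤ_11^×. Compute digits iteratively via a_i = x_i mod 11, x_{i+1} = (x_i − a_i)/11, with x_0 = x:
  x_0 = 1/6;  a_0 = 2;  x_1 = (x_0 − 2)/11 = -1/6
  x_1 = -1/6;  a_1 = 9;  x_2 = (x_1 − 9)/11 = -5/6
  x_2 = -5/6;  a_2 = 1;  x_3 = (x_2 − 1)/11 = -1/6
  x_3 = -1/6;  a_3 = 9;  x_4 = (x_3 − 9)/11 = -5/6
  x_4 = -5/6;  a_4 = 1;  x_5 = (x_4 − 1)/11 = -1/6
  x_5 = -1/6;  a_5 = 9;  x_6 = (x_5 − 9)/11 = -5/6
Digits: (2, 9, 1, 9, 1, 9).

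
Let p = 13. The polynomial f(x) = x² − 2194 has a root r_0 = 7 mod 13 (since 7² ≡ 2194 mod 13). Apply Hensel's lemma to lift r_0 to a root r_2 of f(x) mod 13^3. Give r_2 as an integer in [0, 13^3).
r_2 = 124 (mod 2197)

Hensel's recurrence: r_{i+1} = r_i − f(r_i)·(f′(r_i))^{-1} mod 13^{i+2}, with f′(x) = 2x. Iterate:
  r_0 = 7 (mod 13)
  r_1 = 124 (mod 169)
  r_2 = 124 (mod 2197)
Final: r_2 = 124, and one checks f(r_2) ≡ 0 mod 13^3.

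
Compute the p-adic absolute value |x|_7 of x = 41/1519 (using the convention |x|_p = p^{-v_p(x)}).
|41/1519|_7 = 49

Step 1 — compute v_7(x) by factoring powers of 7 out of the numerator and denominator: v_7(41/1519) = -2. Step 2 — apply |x|_p = p^{-v_p(x)} = 7^{2} = 49.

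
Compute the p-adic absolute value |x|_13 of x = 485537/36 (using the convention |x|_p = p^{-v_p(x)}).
|485537/36|_13 = 1/28561

Step 1 — compute v_13(x) by factoring powers of 13 out of the numerator and denominator: v_13(485537/36) = 4. Step 2 — apply |x|_p = p^{-v_p(x)} = 13^{-4} = 1/28561.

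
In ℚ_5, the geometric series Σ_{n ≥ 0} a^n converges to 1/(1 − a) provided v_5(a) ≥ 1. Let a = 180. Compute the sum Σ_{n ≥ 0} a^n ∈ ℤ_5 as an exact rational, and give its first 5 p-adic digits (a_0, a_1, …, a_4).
Σ a^n = 1/(1 − a) = -1/179;  first 5 digits = (1, 1, 3, 1, 4)

v_5(a) = 1 ≥ 1, so the series converges in ℤ_5 to 1/(1 − a) = 1/(1 − 180) = -1/179. Expand this rational in ℤ_5: compute digits iteratively via d_i = x_i mod 5, x_{i+1} = (x_i − d_i)/5. The first 5 digits are (1, 1, 3, 1, 4).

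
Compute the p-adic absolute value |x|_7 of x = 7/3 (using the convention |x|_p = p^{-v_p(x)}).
|7/3|_7 = 1/7

Step 1 — compute v_7(x) by factoring powers of 7 out of the numerator and denominator: v_7(7/3) = 1. Step 2 — apply |x|_p = p^{-v_p(x)} = 7^{-1} = 1/7.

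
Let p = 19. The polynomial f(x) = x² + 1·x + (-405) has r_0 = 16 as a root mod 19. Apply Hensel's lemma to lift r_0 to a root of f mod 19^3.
r_2 = 4538 (mod 6859)

Hensel: r_{i+1} = r_i − f(r_i)·(f′(r_i))^{-1} mod 19^{i+2}, f′(x) = 2x + 1. Iterate:
  r_0 = 16 (mod 19)
  r_1 = 206 (mod 361)
  r_2 = 4538 (mod 6859)
Final: r = 4538 satisfies f(r) ≡ 0 mod 19^3.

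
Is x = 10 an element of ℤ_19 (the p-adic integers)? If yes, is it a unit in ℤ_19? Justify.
x ∈ ℤ_19^× (unit); v_19(x) = 0

ℤ_19 = {x ∈ ℚ_19 : v_19(x) ≥ 0} and ℤ_19^× = {x ∈ ℤ_19 : v_19(x) = 0}. Here v_19(10) = v_19(num) − v_19(den) = 0; compare against these criteria.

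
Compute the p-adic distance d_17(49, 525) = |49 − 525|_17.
d_17(49, 525) = 1/17

Step 1 — x − y = 49 − 525 = -476. Step 2 — v_17(-476) = 1 (factor: -476 = −(17^1 · 28); the sign does not affect v_p). Step 3 — |x − y|_17 = 17^{-1} = 1/17.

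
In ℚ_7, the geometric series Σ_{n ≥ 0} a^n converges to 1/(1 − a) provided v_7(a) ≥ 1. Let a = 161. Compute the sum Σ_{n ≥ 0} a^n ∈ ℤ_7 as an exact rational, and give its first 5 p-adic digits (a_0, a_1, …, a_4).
Σ a^n = 1/(1 − a) = -1/160;  first 5 digits = (1, 2, 0, 0, 1)

v_7(a) = 1 ≥ 1, so the series converges in ℤ_7 to 1/(1 − a) = 1/(1 − 161) = -1/160. Expand this rational in ℤ_7: compute digits iteratively via d_i = x_i mod 7, x_{i+1} = (x_i − d_i)/7. The first 5 digits are (1, 2, 0, 0, 1).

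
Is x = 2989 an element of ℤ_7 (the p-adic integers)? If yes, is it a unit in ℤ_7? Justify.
x ∈ ℤ_7 but not a unit; v_7(x) = 2 > 0

ℤ_7 = {x ∈ ℚ_7 : v_7(x) ≥ 0} and ℤ_7^× = {x ∈ ℤ_7 : v_7(x) = 0}. Here v_7(2989) = v_7(num) − v_7(den) = 2; compare against these criteria.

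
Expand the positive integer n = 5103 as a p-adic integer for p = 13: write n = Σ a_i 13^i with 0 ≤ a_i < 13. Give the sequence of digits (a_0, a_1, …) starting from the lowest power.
(a_0, a_1, …) = (7, 2, 4, 2)

Repeated division by 13 gives the digits low-to-high: 5103 = 7 + 2·13^1 + 4·13^2 + 2·13^3. Digit sequence: (7, 2, 4, 2).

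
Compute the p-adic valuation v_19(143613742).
v_19(143613742) = 5

v_19(n) is the largest exponent k such that 19^k divides n. Factor out: 143613742 = 19^5 · 58. (Sign doesn't affect v_p.) So v_19(143613742) = 5.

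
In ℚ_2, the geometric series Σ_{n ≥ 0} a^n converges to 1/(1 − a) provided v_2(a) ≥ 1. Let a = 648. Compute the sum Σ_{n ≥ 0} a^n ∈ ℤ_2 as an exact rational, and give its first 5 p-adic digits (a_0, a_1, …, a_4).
Σ a^n = 1/(1 − a) = -1/647;  first 5 digits = (1, 0, 0, 1, 0)

v_2(a) = 3 ≥ 1, so the series converges in ℤ_2 to 1/(1 − a) = 1/(1 − 648) = -1/647. Expand this rational in ℤ_2: compute digits iteratively via d_i = x_i mod 2, x_{i+1} = (x_i − d_i)/2. The first 5 digits are (1, 0, 0, 1, 0).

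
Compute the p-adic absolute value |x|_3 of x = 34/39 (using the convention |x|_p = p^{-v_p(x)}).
|34/39|_3 = 3

Step 1 — compute v_3(x) by factoring powers of 3 out of the numerator and denominator: v_3(34/39) = -1. Step 2 — apply |x|_p = p^{-v_p(x)} = 3^{1} = 3.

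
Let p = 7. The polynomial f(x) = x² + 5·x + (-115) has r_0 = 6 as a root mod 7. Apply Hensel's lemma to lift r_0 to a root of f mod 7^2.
r_1 = 6 (mod 49)

Hensel: r_{i+1} = r_i − f(r_i)·(f′(r_i))^{-1} mod 7^{i+2}, f′(x) = 2x + 5. Iterate:
  r_0 = 6 (mod 7)
  r_1 = 6 (mod 49)
Final: r = 6 satisfies f(r) ≡ 0 mod 7^2.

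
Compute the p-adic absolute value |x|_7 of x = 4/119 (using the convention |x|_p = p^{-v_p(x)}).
|4/119|_7 = 7

Step 1 — compute v_7(x) by factoring powers of 7 out of the numerator and denominator: v_7(4/119) = -1. Step 2 — apply |x|_p = p^{-v_p(x)} = 7^{1} = 7.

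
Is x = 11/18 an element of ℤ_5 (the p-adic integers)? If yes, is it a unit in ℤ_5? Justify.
x ∈ ℤ_5^× (unit); v_5(x) = 0

ℤ_5 = {x ∈ ℚ_5 : v_5(x) ≥ 0} and ℤ_5^× = {x ∈ ℤ_5 : v_5(x) = 0}. Here v_5(11/18) = v_5(num) − v_5(den) = 0; compare against these criteria.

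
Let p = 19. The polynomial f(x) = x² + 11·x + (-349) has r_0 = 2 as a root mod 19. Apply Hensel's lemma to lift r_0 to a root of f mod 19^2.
r_1 = 192 (mod 361)

Hensel: r_{i+1} = r_i − f(r_i)·(f′(r_i))^{-1} mod 19^{i+2}, f′(x) = 2x + 11. Iterate:
  r_0 = 2 (mod 19)
  r_1 = 192 (mod 361)
Final: r = 192 satisfies f(r) ≡ 0 mod 19^2.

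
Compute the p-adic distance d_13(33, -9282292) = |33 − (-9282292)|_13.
d_13(33, -9282292) = 1/371293

Step 1 — x − y = 33 − (-9282292) = 9282325. Step 2 — v_13(9282325) = 5 (factor: 9282325 = (13^5 · 25); the sign does not affect v_p). Step 3 — |x − y|_13 = 13^{-5} = 1/371293.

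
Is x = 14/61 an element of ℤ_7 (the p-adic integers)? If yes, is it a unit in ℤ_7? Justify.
x ∈ ℤ_7 but not a unit; v_7(x) = 1 > 0

ℤ_7 = {x ∈ ℚ_7 : v_7(x) ≥ 0} and ℤ_7^× = {x ∈ ℤ_7 : v_7(x) = 0}. Here v_7(14/61) = v_7(num) − v_7(den) = 1; compare against these criteria.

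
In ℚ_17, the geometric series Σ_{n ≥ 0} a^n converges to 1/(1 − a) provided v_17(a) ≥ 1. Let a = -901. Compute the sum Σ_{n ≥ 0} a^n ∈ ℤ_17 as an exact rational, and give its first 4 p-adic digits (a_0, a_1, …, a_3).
Σ a^n = 1/(1 − a) = 1/902;  first 4 digits = (1, 15, 0, 4)

v_17(a) = 1 ≥ 1, so the series converges in ℤ_17 to 1/(1 − a) = 1/(1 − (-901)) = 1/902. Expand this rational in ℤ_17: compute digits iteratively via d_i = x_i mod 17, x_{i+1} = (x_i − d_i)/17. The first 4 digits are (1, 15, 0, 4).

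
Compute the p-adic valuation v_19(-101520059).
v_19(-101520059) = 5

v_19(n) is the largest exponent k such that 19^k divides n. Factor out: -101520059 = -19^5 · 41. (Sign doesn't affect v_p.) So v_19(-101520059) = 5.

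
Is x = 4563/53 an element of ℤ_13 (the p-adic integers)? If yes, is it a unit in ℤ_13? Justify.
x ∈ ℤ_13 but not a unit; v_13(x) = 2 > 0

ℤ_13 = {x ∈ ℚ_13 : v_13(x) ≥ 0} and ℤ_13^× = {x ∈ ℤ_13 : v_13(x) = 0}. Here v_13(4563/53) = v_13(num) − v_13(den) = 2; compare against these criteria.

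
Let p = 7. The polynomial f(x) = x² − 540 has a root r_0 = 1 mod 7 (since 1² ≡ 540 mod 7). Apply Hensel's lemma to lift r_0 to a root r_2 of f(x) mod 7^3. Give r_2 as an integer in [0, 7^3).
r_2 = 99 (mod 343)

Hensel's recurrence: r_{i+1} = r_i − f(r_i)·(f′(r_i))^{-1} mod 7^{i+2}, with f′(x) = 2x. Iterate:
  r_0 = 1 (mod 7)
  r_1 = 1 (mod 49)
  r_2 = 99 (mod 343)
Final: r_2 = 99, and one checks f(r_2) ≡ 0 mod 7^3.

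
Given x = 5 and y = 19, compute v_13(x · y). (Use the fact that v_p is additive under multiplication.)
v_13(95) = 0

v_p(x) = 0 (factor: 5 = 13^0 · 5); v_p(y) = 0 (factor: 19 = 13^0 · 19). Additivity: v_p(xy) = v_p(x) + v_p(y) = 0 + 0 = 0. (Direct check: xy = 95 = 13^0 · (95).)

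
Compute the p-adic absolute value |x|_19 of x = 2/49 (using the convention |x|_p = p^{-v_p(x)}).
|2/49|_19 = 1

Step 1 — compute v_19(x) by factoring powers of 19 out of the numerator and denominator: v_19(2/49) = 0. Step 2 — apply |x|_p = p^{-v_p(x)} = 19^{0} = 1.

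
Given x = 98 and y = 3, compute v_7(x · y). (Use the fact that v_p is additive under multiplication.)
v_7(294) = 2

v_p(x) = 2 (factor: 98 = 7^2 · 2); v_p(y) = 0 (factor: 3 = 7^0 · 3). Additivity: v_p(xy) = v_p(x) + v_p(y) = 2 + 0 = 2. (Direct check: xy = 294 = 7^2 · (6).)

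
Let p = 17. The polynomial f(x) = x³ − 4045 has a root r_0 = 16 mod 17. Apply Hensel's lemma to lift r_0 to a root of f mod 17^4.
r_3 = 29188 (mod 83521)

Hensel: r_{i+1} = r_i − f(r_i)/f′(r_i) mod 17^{i+2}, where f′(x) = 3x². Iterate:
  r_0 = 16 (mod 17)
  r_1 = 288 (mod 289)
  r_2 = 4623 (mod 4913)
  r_3 = 29188 (mod 83521)
Final: r = 29188 with f(r) ≡ 0 mod 17^4.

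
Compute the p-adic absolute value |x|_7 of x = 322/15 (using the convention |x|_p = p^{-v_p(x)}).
|322/15|_7 = 1/7

Step 1 — compute v_7(x) by factoring powers of 7 out of the numerator and denominator: v_7(322/15) = 1. Step 2 — apply |x|_p = p^{-v_p(x)} = 7^{-1} = 1/7.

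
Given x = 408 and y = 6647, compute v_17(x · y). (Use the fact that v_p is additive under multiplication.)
v_17(2711976) = 3

v_p(x) = 1 (factor: 408 = 17^1 · 24); v_p(y) = 2 (factor: 6647 = 17^2 · 23). Additivity: v_p(xy) = v_p(x) + v_p(y) = 1 + 2 = 3. (Direct check: xy = 2711976 = 17^3 · (552).)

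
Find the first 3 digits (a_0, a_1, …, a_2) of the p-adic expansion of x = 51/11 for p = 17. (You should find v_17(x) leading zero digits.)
(a_0, …, a_2) = (0, 8, 15)

v_17(51/11) = 1, so a_0 = ... = a_0 = 0. Factor out: x = 17^1 · u with u = 3/11 a unit in ℤ_17. Expand u iteratively via a_{v+i} = u_i mod 17, u_{i+1} = (u_i − a_{v+i})/17:
  u_0 = 3/11;  a_1 = 8;  u_1 = (u_0 − 8)/17 = -5/11
  u_1 = -5/11;  a_2 = 15;  u_2 = (u_1 − 15)/17 = -10/11
Digits: (0, 8, 15).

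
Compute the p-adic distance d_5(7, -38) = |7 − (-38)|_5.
d_5(7, -38) = 1/5

Step 1 — x − y = 7 − (-38) = 45. Step 2 — v_5(45) = 1 (factor: 45 = (5^1 · 9); the sign does not affect v_p). Step 3 — |x − y|_5 = 5^{-1} = 1/5.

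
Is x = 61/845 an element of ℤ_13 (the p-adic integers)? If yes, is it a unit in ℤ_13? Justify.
x ∉ ℤ_13 (v_13(x) = -2 < 0)

ℤ_13 = {x ∈ ℚ_13 : v_13(x) ≥ 0} and ℤ_13^× = {x ∈ ℤ_13 : v_13(x) = 0}. Here v_13(61/845) = v_13(num) − v_13(den) = -2; compare against these criteria.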